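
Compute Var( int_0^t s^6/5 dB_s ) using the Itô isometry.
Var = t^13/325

The Itô integral of a deterministic integrand f(s) has mean 0 because each increment f(s) * (B_{s+ds} - B_s) has mean 0. By the Itô isometry:
  Var( int_0^t f(s) dB_s ) = E[ (int_0^t f(s) dB_s)^2 ] = int_0^t f(s)^2 ds.
Here f(s) = s^6/5, so f(s)^2 = s^12/25. Integrate:
  int_0^t (s^12/25) ds = t^13/325.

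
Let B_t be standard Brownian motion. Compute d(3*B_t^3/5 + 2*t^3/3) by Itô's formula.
d(3*B_t^3/5 + 2*t^3/3) = (9*B_t/5 + 2*t^2) dt + (9*B_t^2/5) dB_t

Itô's formula for f(t, x): d f(t, B_t) = (f_t + (1/2) f_xx) dt + f_x dB_t. Compute partials of f(t, x) = 2*t^3/3 + 3*x^3/5:
  f_t(t,x)  = 2*t^2
  f_x(t,x)  = 9*x^2/5
  f_xx(t,x) = 18*x/5
Assemble drift = f_t + (1/2) f_xx = 2*t^2 + 9*x/5 and diffusion = f_x = 9*x^2/5. Substituting x = B_t:
  d(3*B_t^3/5 + 2*t^3/3) = (9*B_t/5 + 2*t^2) dt + (9*B_t^2/5) dB_t.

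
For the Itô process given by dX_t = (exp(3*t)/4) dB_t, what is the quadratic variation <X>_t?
<X>_t = exp(6*t)/96 - 1/96

For an Itô process dX_t = a(t) dt + b(t) dB_t, the quadratic variation is <X>_t = int_0^t b(s)^2 ds (the drift term does not contribute). Here b(s) = exp(3*s)/4, so
  b(s)^2 = exp(6*s)/16.
Integrating from 0 to t:
  <X>_t = int_0^t (exp(6*s)/16) ds = exp(6*t)/96 - 1/96.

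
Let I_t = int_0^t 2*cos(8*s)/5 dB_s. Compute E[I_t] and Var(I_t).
E[I_t] = 0; Var(I_t) = 2*t/25 + sin(8*t)*cos(8*t)/100

The Itô integral of a deterministic integrand f(s) has mean 0 because each increment f(s) * (B_{s+ds} - B_s) has mean 0. By the Itô isometry:
  Var( int_0^t f(s) dB_s ) = E[ (int_0^t f(s) dB_s)^2 ] = int_0^t f(s)^2 ds.
Here f(s) = 2*cos(8*s)/5, so f(s)^2 = 4*cos(8*s)^2/25. Integrate:
  int_0^t (4*cos(8*s)^2/25) ds = 2*t/25 + sin(8*t)*cos(8*t)/100.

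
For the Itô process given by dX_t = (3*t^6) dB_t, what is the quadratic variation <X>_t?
<X>_t = 9*t^13/13

For an Itô process dX_t = a(t) dt + b(t) dB_t, the quadratic variation is <X>_t = int_0^t b(s)^2 ds (the drift term does not contribute). Here b(s) = 3*s^6, so
  b(s)^2 = 9*s^12.
Integrating from 0 to t:
  <X>_t = int_0^t (9*s^12) ds = 9*t^13/13.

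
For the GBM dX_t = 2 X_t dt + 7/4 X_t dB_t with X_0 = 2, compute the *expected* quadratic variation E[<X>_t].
E[<X>_t] = 196*exp(113*t/16)/113 - 196/113

<X>_t = int_0^t ((7/4) * X_s)^2 ds. Taking expectation inside the integral: E[<X>_t] = (7/4)^2 * int_0^t E[X_s^2] ds. For GBM, E[X_s^2] = x_0^2 * exp((2 mu + sigma^2) s). Integrating:
  E[<X>_t] = (7/4)^2 * 2^2 * (exp((2*2 + (7/4)^2) t) - 1) / (2*2 + (7/4)^2)
           = (7/4)^2 * 2^2 * (exp((113/16) t) - 1) / (113/16) = 196*exp(113*t/16)/113 - 196/113.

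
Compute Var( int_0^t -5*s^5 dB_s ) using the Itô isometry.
Var = 25*t^11/11

The Itô integral of a deterministic integrand f(s) has mean 0 because each increment f(s) * (B_{s+ds} - B_s) has mean 0. By the Itô isometry:
  Var( int_0^t f(s) dB_s ) = E[ (int_0^t f(s) dB_s)^2 ] = int_0^t f(s)^2 ds.
Here f(s) = -5*s^5, so f(s)^2 = 25*s^10. Integrate:
  int_0^t (25*s^10) ds = 25*t^11/11.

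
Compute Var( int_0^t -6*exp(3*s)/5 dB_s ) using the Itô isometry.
Var = 6*exp(6*t)/25 - 6/25

The Itô integral of a deterministic integrand f(s) has mean 0 because each increment f(s) * (B_{s+ds} - B_s) has mean 0. By the Itô isometry:
  Var( int_0^t f(s) dB_s ) = E[ (int_0^t f(s) dB_s)^2 ] = int_0^t f(s)^2 ds.
Here f(s) = -6*exp(3*s)/5, so f(s)^2 = 36*exp(6*s)/25. Integrate:
  int_0^t (36*exp(6*s)/25) ds = 6*exp(6*t)/25 - 6/25.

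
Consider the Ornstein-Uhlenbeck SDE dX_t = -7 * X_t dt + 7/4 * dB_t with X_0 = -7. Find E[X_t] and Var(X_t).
E[X_t] = -7*exp(-7*t); Var(X_t) = 7/32 - 7*exp(-14*t)/32

The OU SDE dX = -theta X dt + sigma dB admits the integrating factor exp(theta t): d(exp(theta t) X_t) = sigma exp(theta t) dB_t. Integrating from 0 to t:
  X_t = x_0 * exp(-theta t) + sigma * int_0^t exp(-theta (t-s)) dB_s.
The Itô integral has mean 0 and (by the Itô isometry) variance sigma^2 * int_0^t exp(-2 theta (t - s)) ds = sigma^2 * (1 - exp(-2 theta t)) / (2 theta).
With theta = 7, sigma = 7/4, x_0 = -7:
  E[X_t] = -7 * exp(-7 t) = -7*exp(-7*t)
  Var(X_t) = (7/4)^2 * (1 - exp(-2*7 t)) / (2 * 7) = 7/32 - 7*exp(-14*t)/32.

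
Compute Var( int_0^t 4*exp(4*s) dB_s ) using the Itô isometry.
Var = 2*exp(8*t) - 2

The Itô integral of a deterministic integrand f(s) has mean 0 because each increment f(s) * (B_{s+ds} - B_s) has mean 0. By the Itô isometry:
  Var( int_0^t f(s) dB_s ) = E[ (int_0^t f(s) dB_s)^2 ] = int_0^t f(s)^2 ds.
Here f(s) = 4*exp(4*s), so f(s)^2 = 16*exp(8*s). Integrate:
  int_0^t (16*exp(8*s)) ds = 2*exp(8*t) - 2.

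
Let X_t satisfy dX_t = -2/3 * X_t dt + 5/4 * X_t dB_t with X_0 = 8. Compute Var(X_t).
Var(X_t) = (64*exp(25*t/16) - 64)*exp(-4*t/3)

For GBM dX = mu X dt + sigma X dB with X_0 = x_0, apply Itô to Y = log X: dY = (mu - sigma^2/2) dt + sigma dB, so Y_t = log(x_0) + (mu - sigma^2/2) t + sigma B_t and hence X_t = x_0 * exp((mu - sigma^2/2) t + sigma B_t).
With mu = -2/3, sigma = 5/4, x_0 = 8, this gives:
  X_t = 8 * exp((-139/96) * t + (5/4) * B_t).
Since sigma*B_t ~ Normal(0, sigma^2 t), E[exp(sigma*B_t)] = exp(sigma^2 t / 2); so E[X_t] = x_0 * exp((mu - sigma^2/2) t) * exp(sigma^2 t / 2) = x_0 * exp(mu t) = 8*exp(-2*t/3).
Var(X_t) = E[X_t^2] - (E[X_t])^2 = x_0^2 * exp(2 mu t) * (exp(sigma^2 t) - 1) = (64*exp(25*t/16) - 64)*exp(-4*t/3).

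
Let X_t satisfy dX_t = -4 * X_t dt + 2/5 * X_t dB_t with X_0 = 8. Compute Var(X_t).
Var(X_t) = (64*exp(4*t/25) - 64)*exp(-8*t)

For GBM dX = mu X dt + sigma X dB with X_0 = x_0, apply Itô to Y = log X: dY = (mu - sigma^2/2) dt + sigma dB, so Y_t = log(x_0) + (mu - sigma^2/2) t + sigma B_t and hence X_t = x_0 * exp((mu - sigma^2/2) t + sigma B_t).
With mu = -4, sigma = 2/5, x_0 = 8, this gives:
  X_t = 8 * exp((-102/25) * t + (2/5) * B_t).
Since sigma*B_t ~ Normal(0, sigma^2 t), E[exp(sigma*B_t)] = exp(sigma^2 t / 2); so E[X_t] = x_0 * exp((mu - sigma^2/2) t) * exp(sigma^2 t / 2) = x_0 * exp(mu t) = 8*exp(-4*t).
Var(X_t) = E[X_t^2] - (E[X_t])^2 = x_0^2 * exp(2 mu t) * (exp(sigma^2 t) - 1) = (64*exp(4*t/25) - 64)*exp(-8*t).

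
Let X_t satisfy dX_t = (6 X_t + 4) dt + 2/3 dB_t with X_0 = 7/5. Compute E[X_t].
E[X_t] = 31*exp(6*t)/15 - 2/3

Taking expectations and using E[dB_t] = 0, the mean m(t) = E[X_t] satisfies the ODE m'(t) = a m(t) + b with m(0) = x_0. With a = 6, b = 4, x_0 = 7/5, the solution is
  m(t) = x_0 * exp(a t) + (b/a) * (exp(a t) - 1)
       = (7/5) * exp(6 t) + (4/6) * (exp(6 t) - 1)
       = 31*exp(6*t)/15 - 2/3.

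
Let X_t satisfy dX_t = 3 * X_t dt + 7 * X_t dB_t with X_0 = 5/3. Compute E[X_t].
E[X_t] = 5*exp(3*t)/3

For GBM dX = mu X dt + sigma X dB with X_0 = x_0, apply Itô to Y = log X: dY = (mu - sigma^2/2) dt + sigma dB, so Y_t = log(x_0) + (mu - sigma^2/2) t + sigma B_t and hence X_t = x_0 * exp((mu - sigma^2/2) t + sigma B_t).
With mu = 3, sigma = 7, x_0 = 5/3, this gives:
  X_t = 5/3 * exp((-43/2) * t + (7) * B_t).
Since sigma*B_t ~ Normal(0, sigma^2 t), E[exp(sigma*B_t)] = exp(sigma^2 t / 2); so E[X_t] = x_0 * exp((mu - sigma^2/2) t) * exp(sigma^2 t / 2) = x_0 * exp(mu t) = 5*exp(3*t)/3.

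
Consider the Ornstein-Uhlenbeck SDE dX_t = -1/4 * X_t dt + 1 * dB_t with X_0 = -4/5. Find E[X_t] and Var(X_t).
E[X_t] = -4*exp(-t/4)/5; Var(X_t) = 2 - 2*exp(-t/2)

The OU SDE dX = -theta X dt + sigma dB admits the integrating factor exp(theta t): d(exp(theta t) X_t) = sigma exp(theta t) dB_t. Integrating from 0 to t:
  X_t = x_0 * exp(-theta t) + sigma * int_0^t exp(-theta (t-s)) dB_s.
The Itô integral has mean 0 and (by the Itô isometry) variance sigma^2 * int_0^t exp(-2 theta (t - s)) ds = sigma^2 * (1 - exp(-2 theta t)) / (2 theta).
With theta = 1/4, sigma = 1, x_0 = -4/5:
  E[X_t] = -4/5 * exp(-1/4 t) = -4*exp(-t/4)/5
  Var(X_t) = (1)^2 * (1 - exp(-2*1/4 t)) / (2 * 1/4) = 2 - 2*exp(-t/2).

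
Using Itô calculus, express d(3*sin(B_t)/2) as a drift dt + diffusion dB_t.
d(3*sin(B_t)/2) = (-3*sin(B_t)/4) dt + (3*cos(B_t)/2) dB_t

Itô's formula for f(B_t) gives d f(B_t) = f'(B_t) dB_t + (1/2) f''(B_t) dt. Compute derivatives of f(x) = 3*sin(x)/2:
  f'(x)  = 3*cos(x)/2
  f''(x) = -3*sin(x)/2
Substitute x = B_t and multiply the f'' term by 1/2:
  drift     = (1/2) * (-3*sin(x)/2) evaluated at B_t = -3*sin(B_t)/4
  diffusion = (3*cos(x)/2) evaluated at B_t = 3*cos(B_t)/2
Therefore d(3*sin(B_t)/2) = (-3*sin(B_t)/4) dt + (3*cos(B_t)/2) dB_t.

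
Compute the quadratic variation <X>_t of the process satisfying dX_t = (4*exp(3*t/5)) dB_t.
<X>_t = 40*exp(6*t/5)/3 - 40/3

For an Itô process dX_t = a(t) dt + b(t) dB_t, the quadratic variation is <X>_t = int_0^t b(s)^2 ds (the drift term does not contribute). Here b(s) = 4*exp(3*s/5), so
  b(s)^2 = 16*exp(6*s/5).
Integrating from 0 to t:
  <X>_t = int_0^t (16*exp(6*s/5)) ds = 40*exp(6*t/5)/3 - 40/3.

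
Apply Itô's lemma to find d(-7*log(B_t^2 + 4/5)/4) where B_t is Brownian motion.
d(-7*log(B_t^2 + 4/5)/4) = (35*(5*B_t^2 - 4)/(4*(5*B_t^2 + 4)^2)) dt + (-35*B_t/(10*B_t^2 + 8)) dB_t

Itô's formula for f(B_t) gives d f(B_t) = f'(B_t) dB_t + (1/2) f''(B_t) dt. Compute derivatives of f(x) = -7*log(x^2 + 4/5)/4:
  f'(x)  = -35*x/(10*x^2 + 8)
  f''(x) = 35*(5*x^2 - 4)/(2*(5*x^2 + 4)^2)
Substitute x = B_t and multiply the f'' term by 1/2:
  drift     = (1/2) * (35*(5*x^2 - 4)/(2*(5*x^2 + 4)^2)) evaluated at B_t = 35*(5*B_t^2 - 4)/(4*(5*B_t^2 + 4)^2)
  diffusion = (-35*x/(10*x^2 + 8)) evaluated at B_t = -35*B_t/(10*B_t^2 + 8)
Therefore d(-7*log(B_t^2 + 4/5)/4) = (35*(5*B_t^2 - 4)/(4*(5*B_t^2 + 4)^2)) dt + (-35*B_t/(10*B_t^2 + 8)) dB_t.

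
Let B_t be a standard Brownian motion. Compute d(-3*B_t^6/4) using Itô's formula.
d(-3*B_t^6/4) = (-45*B_t^4/4) dt + (-9*B_t^5/2) dB_t

Itô's formula for f(B_t) gives d f(B_t) = f'(B_t) dB_t + (1/2) f''(B_t) dt. Compute derivatives of f(x) = -3*x^6/4:
  f'(x)  = -9*x^5/2
  f''(x) = -45*x^4/2
Substitute x = B_t and multiply the f'' term by 1/2:
  drift     = (1/2) * (-45*x^4/2) evaluated at B_t = -45*B_t^4/4
  diffusion = (-9*x^5/2) evaluated at B_t = -9*B_t^5/2
Therefore d(-3*B_t^6/4) = (-45*B_t^4/4) dt + (-9*B_t^5/2) dB_t.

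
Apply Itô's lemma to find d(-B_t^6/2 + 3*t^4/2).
d(-B_t^6/2 + 3*t^4/2) = (-15*B_t^4/2 + 6*t^3) dt + (-3*B_t^5) dB_t

Itô's formula for f(t, x): d f(t, B_t) = (f_t + (1/2) f_xx) dt + f_x dB_t. Compute partials of f(t, x) = 3*t^4/2 - x^6/2:
  f_t(t,x)  = 6*t^3
  f_x(t,x)  = -3*x^5
  f_xx(t,x) = -15*x^4
Assemble drift = f_t + (1/2) f_xx = 6*t^3 - 15*x^4/2 and diffusion = f_x = -3*x^5. Substituting x = B_t:
  d(-B_t^6/2 + 3*t^4/2) = (-15*B_t^4/2 + 6*t^3) dt + (-3*B_t^5) dB_t.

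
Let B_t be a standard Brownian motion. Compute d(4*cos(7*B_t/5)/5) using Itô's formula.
d(4*cos(7*B_t/5)/5) = (-98*cos(7*B_t/5)/125) dt + (-28*sin(7*B_t/5)/25) dB_t

Itô's formula for f(B_t) gives d f(B_t) = f'(B_t) dB_t + (1/2) f''(B_t) dt. Compute derivatives of f(x) = 4*cos(7*x/5)/5:
  f'(x)  = -28*sin(7*x/5)/25
  f''(x) = -196*cos(7*x/5)/125
Substitute x = B_t and multiply the f'' term by 1/2:
  drift     = (1/2) * (-196*cos(7*x/5)/125) evaluated at B_t = -98*cos(7*B_t/5)/125
  diffusion = (-28*sin(7*x/5)/25) evaluated at B_t = -28*sin(7*B_t/5)/25
Therefore d(4*cos(7*B_t/5)/5) = (-98*cos(7*B_t/5)/125) dt + (-28*sin(7*B_t/5)/25) dB_t.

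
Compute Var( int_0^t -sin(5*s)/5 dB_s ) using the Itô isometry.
Var = t/50 - sin(10*t)/500

The Itô integral of a deterministic integrand f(s) has mean 0 because each increment f(s) * (B_{s+ds} - B_s) has mean 0. By the Itô isometry:
  Var( int_0^t f(s) dB_s ) = E[ (int_0^t f(s) dB_s)^2 ] = int_0^t f(s)^2 ds.
Here f(s) = -sin(5*s)/5, so f(s)^2 = sin(5*s)^2/25. Integrate:
  int_0^t (sin(5*s)^2/25) ds = t/50 - sin(10*t)/500.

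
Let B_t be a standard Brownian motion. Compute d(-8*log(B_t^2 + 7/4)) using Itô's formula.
d(-8*log(B_t^2 + 7/4)) = (32*(4*B_t^2 - 7)/(4*B_t^2 + 7)^2) dt + (-64*B_t/(4*B_t^2 + 7)) dB_t

Itô's formula for f(B_t) gives d f(B_t) = f'(B_t) dB_t + (1/2) f''(B_t) dt. Compute derivatives of f(x) = -8*log(x^2 + 7/4):
  f'(x)  = -64*x/(4*x^2 + 7)
  f''(x) = 64*(4*x^2 - 7)/(4*x^2 + 7)^2
Substitute x = B_t and multiply the f'' term by 1/2:
  drift     = (1/2) * (64*(4*x^2 - 7)/(4*x^2 + 7)^2) evaluated at B_t = 32*(4*B_t^2 - 7)/(4*B_t^2 + 7)^2
  diffusion = (-64*x/(4*x^2 + 7)) evaluated at B_t = -64*B_t/(4*B_t^2 + 7)
Therefore d(-8*log(B_t^2 + 7/4)) = (32*(4*B_t^2 - 7)/(4*B_t^2 + 7)^2) dt + (-64*B_t/(4*B_t^2 + 7)) dB_t.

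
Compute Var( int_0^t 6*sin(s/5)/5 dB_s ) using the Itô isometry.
Var = 18*t/25 - 9*sin(2*t/5)/5

The Itô integral of a deterministic integrand f(s) has mean 0 because each increment f(s) * (B_{s+ds} - B_s) has mean 0. By the Itô isometry:
  Var( int_0^t f(s) dB_s ) = E[ (int_0^t f(s) dB_s)^2 ] = int_0^t f(s)^2 ds.
Here f(s) = 6*sin(s/5)/5, so f(s)^2 = 36*sin(s/5)^2/25. Integrate:
  int_0^t (36*sin(s/5)^2/25) ds = 18*t/25 - 9*sin(2*t/5)/5.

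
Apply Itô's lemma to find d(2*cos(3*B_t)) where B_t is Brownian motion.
d(2*cos(3*B_t)) = (-9*cos(3*B_t)) dt + (-6*sin(3*B_t)) dB_t

Itô's formula for f(B_t) gives d f(B_t) = f'(B_t) dB_t + (1/2) f''(B_t) dt. Compute derivatives of f(x) = 2*cos(3*x):
  f'(x)  = -6*sin(3*x)
  f''(x) = -18*cos(3*x)
Substitute x = B_t and multiply the f'' term by 1/2:
  drift     = (1/2) * (-18*cos(3*x)) evaluated at B_t = -9*cos(3*B_t)
  diffusion = (-6*sin(3*x)) evaluated at B_t = -6*sin(3*B_t)
Therefore d(2*cos(3*B_t)) = (-9*cos(3*B_t)) dt + (-6*sin(3*B_t)) dB_t.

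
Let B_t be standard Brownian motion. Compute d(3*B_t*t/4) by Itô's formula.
d(3*B_t*t/4) = (3*B_t/4) dt + (3*t/4) dB_t

Itô's formula for f(t, x): d f(t, B_t) = (f_t + (1/2) f_xx) dt + f_x dB_t. Compute partials of f(t, x) = 3*t*x/4:
  f_t(t,x)  = 3*x/4
  f_x(t,x)  = 3*t/4
  f_xx(t,x) = 0
Assemble drift = f_t + (1/2) f_xx = 3*x/4 and diffusion = f_x = 3*t/4. Substituting x = B_t:
  d(3*B_t*t/4) = (3*B_t/4) dt + (3*t/4) dB_t.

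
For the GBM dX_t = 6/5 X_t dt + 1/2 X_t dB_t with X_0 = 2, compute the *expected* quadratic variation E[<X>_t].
E[<X>_t] = 20*exp(53*t/20)/53 - 20/53

<X>_t = int_0^t ((1/2) * X_s)^2 ds. Taking expectation inside the integral: E[<X>_t] = (1/2)^2 * int_0^t E[X_s^2] ds. For GBM, E[X_s^2] = x_0^2 * exp((2 mu + sigma^2) s). Integrating:
  E[<X>_t] = (1/2)^2 * 2^2 * (exp((2*(6/5) + (1/2)^2) t) - 1) / (2*(6/5) + (1/2)^2)
           = (1/2)^2 * 2^2 * (exp((53/20) t) - 1) / (53/20) = 20*exp(53*t/20)/53 - 20/53.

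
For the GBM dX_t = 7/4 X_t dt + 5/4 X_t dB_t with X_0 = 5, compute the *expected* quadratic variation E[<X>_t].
E[<X>_t] = 625*exp(81*t/16)/81 - 625/81

<X>_t = int_0^t ((5/4) * X_s)^2 ds. Taking expectation inside the integral: E[<X>_t] = (5/4)^2 * int_0^t E[X_s^2] ds. For GBM, E[X_s^2] = x_0^2 * exp((2 mu + sigma^2) s). Integrating:
  E[<X>_t] = (5/4)^2 * 5^2 * (exp((2*(7/4) + (5/4)^2) t) - 1) / (2*(7/4) + (5/4)^2)
           = (5/4)^2 * 5^2 * (exp((81/16) t) - 1) / (81/16) = 625*exp(81*t/16)/81 - 625/81.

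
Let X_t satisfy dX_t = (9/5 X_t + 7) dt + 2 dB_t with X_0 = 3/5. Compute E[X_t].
E[X_t] = 202*exp(9*t/5)/45 - 35/9

Taking expectations and using E[dB_t] = 0, the mean m(t) = E[X_t] satisfies the ODE m'(t) = a m(t) + b with m(0) = x_0. With a = 9/5, b = 7, x_0 = 3/5, the solution is
  m(t) = x_0 * exp(a t) + (b/a) * (exp(a t) - 1)
       = (3/5) * exp((9/5) t) + (7/(9/5)) * (exp((9/5) t) - 1)
       = 202*exp(9*t/5)/45 - 35/9.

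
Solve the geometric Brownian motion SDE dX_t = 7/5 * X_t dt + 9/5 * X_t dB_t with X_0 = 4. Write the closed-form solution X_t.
X_t = 4 * exp((-11/50) * t + (9/5) * B_t)

For GBM dX = mu X dt + sigma X dB with X_0 = x_0, apply Itô to Y = log X: dY = (mu - sigma^2/2) dt + sigma dB, so Y_t = log(x_0) + (mu - sigma^2/2) t + sigma B_t and hence X_t = x_0 * exp((mu - sigma^2/2) t + sigma B_t).
With mu = 7/5, sigma = 9/5, x_0 = 4, this gives:
  X_t = 4 * exp((-11/50) * t + (9/5) * B_t).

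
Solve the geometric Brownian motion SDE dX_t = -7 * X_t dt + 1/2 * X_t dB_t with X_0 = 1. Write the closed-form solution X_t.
X_t = 1 * exp((-57/8) * t + (1/2) * B_t)

For GBM dX = mu X dt + sigma X dB with X_0 = x_0, apply Itô to Y = log X: dY = (mu - sigma^2/2) dt + sigma dB, so Y_t = log(x_0) + (mu - sigma^2/2) t + sigma B_t and hence X_t = x_0 * exp((mu - sigma^2/2) t + sigma B_t).
With mu = -7, sigma = 1/2, x_0 = 1, this gives:
  X_t = 1 * exp((-57/8) * t + (1/2) * B_t).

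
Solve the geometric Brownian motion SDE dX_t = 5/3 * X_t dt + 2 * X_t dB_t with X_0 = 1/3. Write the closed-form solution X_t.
X_t = 1/3 * exp((-1/3) * t + (2) * B_t)

For GBM dX = mu X dt + sigma X dB with X_0 = x_0, apply Itô to Y = log X: dY = (mu - sigma^2/2) dt + sigma dB, so Y_t = log(x_0) + (mu - sigma^2/2) t + sigma B_t and hence X_t = x_0 * exp((mu - sigma^2/2) t + sigma B_t).
With mu = 5/3, sigma = 2, x_0 = 1/3, this gives:
  X_t = 1/3 * exp((-1/3) * t + (2) * B_t).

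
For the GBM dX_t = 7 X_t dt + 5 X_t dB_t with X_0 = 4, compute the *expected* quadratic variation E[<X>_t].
E[<X>_t] = 400*exp(39*t)/39 - 400/39

<X>_t = int_0^t (5 * X_s)^2 ds. Taking expectation inside the integral: E[<X>_t] = 5^2 * int_0^t E[X_s^2] ds. For GBM, E[X_s^2] = x_0^2 * exp((2 mu + sigma^2) s). Integrating:
  E[<X>_t] = 5^2 * 4^2 * (exp((2*7 + 5^2) t) - 1) / (2*7 + 5^2)
           = 5^2 * 4^2 * (exp(39 t) - 1) / 39 = 400*exp(39*t)/39 - 400/39.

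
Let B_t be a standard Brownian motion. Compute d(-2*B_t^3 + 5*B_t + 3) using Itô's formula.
d(-2*B_t^3 + 5*B_t + 3) = (-6*B_t) dt + (5 - 6*B_t^2) dB_t

Itô's formula for f(B_t) gives d f(B_t) = f'(B_t) dB_t + (1/2) f''(B_t) dt. Compute derivatives of f(x) = -2*x^3 + 5*x + 3:
  f'(x)  = 5 - 6*x^2
  f''(x) = -12*x
Substitute x = B_t and multiply the f'' term by 1/2:
  drift     = (1/2) * (-12*x) evaluated at B_t = -6*B_t
  diffusion = (5 - 6*x^2) evaluated at B_t = 5 - 6*B_t^2
Therefore d(-2*B_t^3 + 5*B_t + 3) = (-6*B_t) dt + (5 - 6*B_t^2) dB_t.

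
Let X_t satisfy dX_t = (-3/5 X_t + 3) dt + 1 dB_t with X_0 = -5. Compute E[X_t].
E[X_t] = 5 - 10*exp(-3*t/5)

Taking expectations and using E[dB_t] = 0, the mean m(t) = E[X_t] satisfies the ODE m'(t) = a m(t) + b with m(0) = x_0. With a = -3/5, b = 3, x_0 = -5, the solution is
  m(t) = x_0 * exp(a t) + (b/a) * (exp(a t) - 1)
       = (-5) * exp((-3/5) t) + (3/(-3/5)) * (exp((-3/5) t) - 1)
       = 5 - 10*exp(-3*t/5).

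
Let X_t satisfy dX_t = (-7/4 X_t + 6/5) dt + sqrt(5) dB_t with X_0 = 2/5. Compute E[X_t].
E[X_t] = 24/35 - 2*exp(-7*t/4)/7

Taking expectations and using E[dB_t] = 0, the mean m(t) = E[X_t] satisfies the ODE m'(t) = a m(t) + b with m(0) = x_0. With a = -7/4, b = 6/5, x_0 = 2/5, the solution is
  m(t) = x_0 * exp(a t) + (b/a) * (exp(a t) - 1)
       = (2/5) * exp((-7/4) t) + ((6/5)/(-7/4)) * (exp((-7/4) t) - 1)
       = 24/35 - 2*exp(-7*t/4)/7.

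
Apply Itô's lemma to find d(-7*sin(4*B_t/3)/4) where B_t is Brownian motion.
d(-7*sin(4*B_t/3)/4) = (14*sin(4*B_t/3)/9) dt + (-7*cos(4*B_t/3)/3) dB_t

Itô's formula for f(B_t) gives d f(B_t) = f'(B_t) dB_t + (1/2) f''(B_t) dt. Compute derivatives of f(x) = -7*sin(4*x/3)/4:
  f'(x)  = -7*cos(4*x/3)/3
  f''(x) = 28*sin(4*x/3)/9
Substitute x = B_t and multiply the f'' term by 1/2:
  drift     = (1/2) * (28*sin(4*x/3)/9) evaluated at B_t = 14*sin(4*B_t/3)/9
  diffusion = (-7*cos(4*x/3)/3) evaluated at B_t = -7*cos(4*B_t/3)/3
Therefore d(-7*sin(4*B_t/3)/4) = (14*sin(4*B_t/3)/9) dt + (-7*cos(4*B_t/3)/3) dB_t.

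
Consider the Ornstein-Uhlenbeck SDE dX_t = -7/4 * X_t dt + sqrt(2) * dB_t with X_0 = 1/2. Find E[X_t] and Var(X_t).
E[X_t] = exp(-7*t/4)/2; Var(X_t) = 4/7 - 4*exp(-7*t/2)/7

The OU SDE dX = -theta X dt + sigma dB admits the integrating factor exp(theta t): d(exp(theta t) X_t) = sigma exp(theta t) dB_t. Integrating from 0 to t:
  X_t = x_0 * exp(-theta t) + sigma * int_0^t exp(-theta (t-s)) dB_s.
The Itô integral has mean 0 and (by the Itô isometry) variance sigma^2 * int_0^t exp(-2 theta (t - s)) ds = sigma^2 * (1 - exp(-2 theta t)) / (2 theta).
With theta = 7/4, sigma = sqrt(2), x_0 = 1/2:
  E[X_t] = 1/2 * exp(-7/4 t) = exp(-7*t/4)/2
  Var(X_t) = (sqrt(2))^2 * (1 - exp(-2*7/4 t)) / (2 * 7/4) = 4/7 - 4*exp(-7*t/2)/7.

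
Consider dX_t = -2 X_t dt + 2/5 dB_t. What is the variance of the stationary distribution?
lim Var(X_t) = 1/25

The OU SDE dX = -theta X dt + sigma dB admits the integrating factor exp(theta t): d(exp(theta t) X_t) = sigma exp(theta t) dB_t. Integrating from 0 to t gives X_t = x_0 * exp(-theta t) + sigma * int_0^t exp(-theta (t-s)) dB_s for any initial x_0. The Itô integral has variance (by the Itô isometry) sigma^2 * int_0^t exp(-2 theta (t - s)) ds = sigma^2 * (1 - exp(-2 theta t)) / (2 theta), independent of x_0.
With theta = 2, sigma = 2/5:
  Var(X_t) = (2/5)^2 * (1 - exp(-2*2 t)) / (2 * 2) = 1/25 - exp(-4*t)/25.
As t -> infinity, exp(-2*2 t) -> 0, so the stationary variance is sigma^2 / (2 theta) = 1/25.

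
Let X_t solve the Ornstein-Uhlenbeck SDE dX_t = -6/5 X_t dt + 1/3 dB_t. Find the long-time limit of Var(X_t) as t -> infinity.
lim Var(X_t) = 5/108

The OU SDE dX = -theta X dt + sigma dB admits the integrating factor exp(theta t): d(exp(theta t) X_t) = sigma exp(theta t) dB_t. Integrating from 0 to t gives X_t = x_0 * exp(-theta t) + sigma * int_0^t exp(-theta (t-s)) dB_s for any initial x_0. The Itô integral has variance (by the Itô isometry) sigma^2 * int_0^t exp(-2 theta (t - s)) ds = sigma^2 * (1 - exp(-2 theta t)) / (2 theta), independent of x_0.
With theta = 6/5, sigma = 1/3:
  Var(X_t) = (1/3)^2 * (1 - exp(-2*6/5 t)) / (2 * 6/5) = 5/108 - 5*exp(-12*t/5)/108.
As t -> infinity, exp(-2*6/5 t) -> 0, so the stationary variance is sigma^2 / (2 theta) = 5/108.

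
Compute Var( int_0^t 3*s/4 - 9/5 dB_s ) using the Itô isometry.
Var = 3*t*(25*t^2 - 180*t + 432)/400

The Itô integral of a deterministic integrand f(s) has mean 0 because each increment f(s) * (B_{s+ds} - B_s) has mean 0. By the Itô isometry:
  Var( int_0^t f(s) dB_s ) = E[ (int_0^t f(s) dB_s)^2 ] = int_0^t f(s)^2 ds.
Here f(s) = 3*s/4 - 9/5, so f(s)^2 = 9*(5*s - 12)^2/400. Integrate:
  int_0^t (9*(5*s - 12)^2/400) ds = 3*t*(25*t^2 - 180*t + 432)/400.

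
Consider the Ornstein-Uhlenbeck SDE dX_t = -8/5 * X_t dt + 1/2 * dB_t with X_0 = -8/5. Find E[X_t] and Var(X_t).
E[X_t] = -8*exp(-8*t/5)/5; Var(X_t) = 5/64 - 5*exp(-16*t/5)/64

The OU SDE dX = -theta X dt + sigma dB admits the integrating factor exp(theta t): d(exp(theta t) X_t) = sigma exp(theta t) dB_t. Integrating from 0 to t:
  X_t = x_0 * exp(-theta t) + sigma * int_0^t exp(-theta (t-s)) dB_s.
The Itô integral has mean 0 and (by the Itô isometry) variance sigma^2 * int_0^t exp(-2 theta (t - s)) ds = sigma^2 * (1 - exp(-2 theta t)) / (2 theta).
With theta = 8/5, sigma = 1/2, x_0 = -8/5:
  E[X_t] = -8/5 * exp(-8/5 t) = -8*exp(-8*t/5)/5
  Var(X_t) = (1/2)^2 * (1 - exp(-2*8/5 t)) / (2 * 8/5) = 5/64 - 5*exp(-16*t/5)/64.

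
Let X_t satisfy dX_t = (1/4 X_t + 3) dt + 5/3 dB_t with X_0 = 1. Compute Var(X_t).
Var(X_t) = 50*exp(t/2)/9 - 50/9

The variance V(t) = Var(X_t) satisfies V'(t) = 2 a V(t) + c^2 with V(0) = 0 (drift coefficient is linear in X, diffusion is constant). With a = 1/4, c = 5/3, the solution is
  V(t) = (c^2 / (2 a)) * (exp(2 a t) - 1)
       = ((5/3)^2 / (2*(1/4))) * (exp((1/2) t) - 1)
       = 50*exp(t/2)/9 - 50/9.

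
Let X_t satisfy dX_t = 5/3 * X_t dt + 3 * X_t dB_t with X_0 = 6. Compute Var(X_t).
Var(X_t) = 36*(exp(9*t) - 1)*exp(10*t/3)

For GBM dX = mu X dt + sigma X dB with X_0 = x_0, apply Itô to Y = log X: dY = (mu - sigma^2/2) dt + sigma dB, so Y_t = log(x_0) + (mu - sigma^2/2) t + sigma B_t and hence X_t = x_0 * exp((mu - sigma^2/2) t + sigma B_t).
With mu = 5/3, sigma = 3, x_0 = 6, this gives:
  X_t = 6 * exp((-17/6) * t + (3) * B_t).
Since sigma*B_t ~ Normal(0, sigma^2 t), E[exp(sigma*B_t)] = exp(sigma^2 t / 2); so E[X_t] = x_0 * exp((mu - sigma^2/2) t) * exp(sigma^2 t / 2) = x_0 * exp(mu t) = 6*exp(5*t/3).
Var(X_t) = E[X_t^2] - (E[X_t])^2 = x_0^2 * exp(2 mu t) * (exp(sigma^2 t) - 1) = 36*(exp(9*t) - 1)*exp(10*t/3).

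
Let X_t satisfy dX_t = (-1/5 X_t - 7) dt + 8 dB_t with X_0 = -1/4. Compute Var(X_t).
Var(X_t) = 160 - 160*exp(-2*t/5)

The variance V(t) = Var(X_t) satisfies V'(t) = 2 a V(t) + c^2 with V(0) = 0 (drift coefficient is linear in X, diffusion is constant). With a = -1/5, c = 8, the solution is
  V(t) = (c^2 / (2 a)) * (exp(2 a t) - 1)
       = (8^2 / (2*(-1/5))) * (exp((-2/5) t) - 1)
       = 160 - 160*exp(-2*t/5).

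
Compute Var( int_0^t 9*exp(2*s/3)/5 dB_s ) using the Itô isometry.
Var = 243*exp(4*t/3)/100 - 243/100

The Itô integral of a deterministic integrand f(s) has mean 0 because each increment f(s) * (B_{s+ds} - B_s) has mean 0. By the Itô isometry:
  Var( int_0^t f(s) dB_s ) = E[ (int_0^t f(s) dB_s)^2 ] = int_0^t f(s)^2 ds.
Here f(s) = 9*exp(2*s/3)/5, so f(s)^2 = 81*exp(4*s/3)/25. Integrate:
  int_0^t (81*exp(4*s/3)/25) ds = 243*exp(4*t/3)/100 - 243/100.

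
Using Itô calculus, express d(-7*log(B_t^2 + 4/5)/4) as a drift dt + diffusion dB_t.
d(-7*log(B_t^2 + 4/5)/4) = (35*(5*B_t^2 - 4)/(4*(5*B_t^2 + 4)^2)) dt + (-35*B_t/(10*B_t^2 + 8)) dB_t

Itô's formula for f(B_t) gives d f(B_t) = f'(B_t) dB_t + (1/2) f''(B_t) dt. Compute derivatives of f(x) = -7*log(x^2 + 4/5)/4:
  f'(x)  = -35*x/(10*x^2 + 8)
  f''(x) = 35*(5*x^2 - 4)/(2*(5*x^2 + 4)^2)
Substitute x = B_t and multiply the f'' term by 1/2:
  drift     = (1/2) * (35*(5*x^2 - 4)/(2*(5*x^2 + 4)^2)) evaluated at B_t = 35*(5*B_t^2 - 4)/(4*(5*B_t^2 + 4)^2)
  diffusion = (-35*x/(10*x^2 + 8)) evaluated at B_t = -35*B_t/(10*B_t^2 + 8)
Therefore d(-7*log(B_t^2 + 4/5)/4) = (35*(5*B_t^2 - 4)/(4*(5*B_t^2 + 4)^2)) dt + (-35*B_t/(10*B_t^2 + 8)) dB_t.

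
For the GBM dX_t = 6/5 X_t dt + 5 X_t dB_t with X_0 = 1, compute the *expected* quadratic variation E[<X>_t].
E[<X>_t] = 125*exp(137*t/5)/137 - 125/137

<X>_t = int_0^t (5 * X_s)^2 ds. Taking expectation inside the integral: E[<X>_t] = 5^2 * int_0^t E[X_s^2] ds. For GBM, E[X_s^2] = x_0^2 * exp((2 mu + sigma^2) s). Integrating:
  E[<X>_t] = 5^2 * 1^2 * (exp((2*(6/5) + 5^2) t) - 1) / (2*(6/5) + 5^2)
           = 5^2 * 1^2 * (exp((137/5) t) - 1) / (137/5) = 125*exp(137*t/5)/137 - 125/137.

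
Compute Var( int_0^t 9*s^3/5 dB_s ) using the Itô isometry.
Var = 81*t^7/175

The Itô integral of a deterministic integrand f(s) has mean 0 because each increment f(s) * (B_{s+ds} - B_s) has mean 0. By the Itô isometry:
  Var( int_0^t f(s) dB_s ) = E[ (int_0^t f(s) dB_s)^2 ] = int_0^t f(s)^2 ds.
Here f(s) = 9*s^3/5, so f(s)^2 = 81*s^6/25. Integrate:
  int_0^t (81*s^6/25) ds = 81*t^7/175.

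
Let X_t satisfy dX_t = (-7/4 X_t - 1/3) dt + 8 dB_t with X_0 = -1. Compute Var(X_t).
Var(X_t) = 128/7 - 128*exp(-7*t/2)/7

The variance V(t) = Var(X_t) satisfies V'(t) = 2 a V(t) + c^2 with V(0) = 0 (drift coefficient is linear in X, diffusion is constant). With a = -7/4, c = 8, the solution is
  V(t) = (c^2 / (2 a)) * (exp(2 a t) - 1)
       = (8^2 / (2*(-7/4))) * (exp((-7/2) t) - 1)
       = 128/7 - 128*exp(-7*t/2)/7.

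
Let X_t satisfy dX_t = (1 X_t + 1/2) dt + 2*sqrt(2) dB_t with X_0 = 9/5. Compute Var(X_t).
Var(X_t) = 4*exp(2*t) - 4

The variance V(t) = Var(X_t) satisfies V'(t) = 2 a V(t) + c^2 with V(0) = 0 (drift coefficient is linear in X, diffusion is constant). With a = 1, c = 2*sqrt(2), the solution is
  V(t) = (c^2 / (2 a)) * (exp(2 a t) - 1)
       = ((2*sqrt(2))^2 / (2*1)) * (exp(2 t) - 1)
       = 4*exp(2*t) - 4.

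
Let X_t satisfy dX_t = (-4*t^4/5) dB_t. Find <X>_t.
<X>_t = 16*t^9/225

For an Itô process dX_t = a(t) dt + b(t) dB_t, the quadratic variation is <X>_t = int_0^t b(s)^2 ds (the drift term does not contribute). Here b(s) = -4*s^4/5, so
  b(s)^2 = 16*s^8/25.
Integrating from 0 to t:
  <X>_t = int_0^t (16*s^8/25) ds = 16*t^9/225.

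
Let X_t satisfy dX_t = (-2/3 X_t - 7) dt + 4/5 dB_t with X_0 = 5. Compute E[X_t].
E[X_t] = -21/2 + 31*exp(-2*t/3)/2

Taking expectations and using E[dB_t] = 0, the mean m(t) = E[X_t] satisfies the ODE m'(t) = a m(t) + b with m(0) = x_0. With a = -2/3, b = -7, x_0 = 5, the solution is
  m(t) = x_0 * exp(a t) + (b/a) * (exp(a t) - 1)
       = 5 * exp((-2/3) t) + ((-7)/(-2/3)) * (exp((-2/3) t) - 1)
       = -21/2 + 31*exp(-2*t/3)/2.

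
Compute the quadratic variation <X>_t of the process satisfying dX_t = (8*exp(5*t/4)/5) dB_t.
<X>_t = 128*exp(5*t/2)/125 - 128/125

For an Itô process dX_t = a(t) dt + b(t) dB_t, the quadratic variation is <X>_t = int_0^t b(s)^2 ds (the drift term does not contribute). Here b(s) = 8*exp(5*s/4)/5, so
  b(s)^2 = 64*exp(5*s/2)/25.
Integrating from 0 to t:
  <X>_t = int_0^t (64*exp(5*s/2)/25) ds = 128*exp(5*t/2)/125 - 128/125.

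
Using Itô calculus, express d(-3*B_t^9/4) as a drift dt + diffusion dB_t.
d(-3*B_t^9/4) = (-27*B_t^7) dt + (-27*B_t^8/4) dB_t

Itô's formula for f(B_t) gives d f(B_t) = f'(B_t) dB_t + (1/2) f''(B_t) dt. Compute derivatives of f(x) = -3*x^9/4:
  f'(x)  = -27*x^8/4
  f''(x) = -54*x^7
Substitute x = B_t and multiply the f'' term by 1/2:
  drift     = (1/2) * (-54*x^7) evaluated at B_t = -27*B_t^7
  diffusion = (-27*x^8/4) evaluated at B_t = -27*B_t^8/4
Therefore d(-3*B_t^9/4) = (-27*B_t^7) dt + (-27*B_t^8/4) dB_t.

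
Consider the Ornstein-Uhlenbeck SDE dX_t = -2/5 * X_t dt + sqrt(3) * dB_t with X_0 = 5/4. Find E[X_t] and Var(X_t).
E[X_t] = 5*exp(-2*t/5)/4; Var(X_t) = 15/4 - 15*exp(-4*t/5)/4

The OU SDE dX = -theta X dt + sigma dB admits the integrating factor exp(theta t): d(exp(theta t) X_t) = sigma exp(theta t) dB_t. Integrating from 0 to t:
  X_t = x_0 * exp(-theta t) + sigma * int_0^t exp(-theta (t-s)) dB_s.
The Itô integral has mean 0 and (by the Itô isometry) variance sigma^2 * int_0^t exp(-2 theta (t - s)) ds = sigma^2 * (1 - exp(-2 theta t)) / (2 theta).
With theta = 2/5, sigma = sqrt(3), x_0 = 5/4:
  E[X_t] = 5/4 * exp(-2/5 t) = 5*exp(-2*t/5)/4
  Var(X_t) = (sqrt(3))^2 * (1 - exp(-2*2/5 t)) / (2 * 2/5) = 15/4 - 15*exp(-4*t/5)/4.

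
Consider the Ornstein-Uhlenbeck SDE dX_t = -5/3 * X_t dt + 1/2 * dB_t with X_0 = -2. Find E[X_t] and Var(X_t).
E[X_t] = -2*exp(-5*t/3); Var(X_t) = 3/40 - 3*exp(-10*t/3)/40

The OU SDE dX = -theta X dt + sigma dB admits the integrating factor exp(theta t): d(exp(theta t) X_t) = sigma exp(theta t) dB_t. Integrating from 0 to t:
  X_t = x_0 * exp(-theta t) + sigma * int_0^t exp(-theta (t-s)) dB_s.
The Itô integral has mean 0 and (by the Itô isometry) variance sigma^2 * int_0^t exp(-2 theta (t - s)) ds = sigma^2 * (1 - exp(-2 theta t)) / (2 theta).
With theta = 5/3, sigma = 1/2, x_0 = -2:
  E[X_t] = -2 * exp(-5/3 t) = -2*exp(-5*t/3)
  Var(X_t) = (1/2)^2 * (1 - exp(-2*5/3 t)) / (2 * 5/3) = 3/40 - 3*exp(-10*t/3)/40.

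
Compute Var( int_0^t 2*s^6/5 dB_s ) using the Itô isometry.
Var = 4*t^13/325

The Itô integral of a deterministic integrand f(s) has mean 0 because each increment f(s) * (B_{s+ds} - B_s) has mean 0. By the Itô isometry:
  Var( int_0^t f(s) dB_s ) = E[ (int_0^t f(s) dB_s)^2 ] = int_0^t f(s)^2 ds.
Here f(s) = 2*s^6/5, so f(s)^2 = 4*s^12/25. Integrate:
  int_0^t (4*s^12/25) ds = 4*t^13/325.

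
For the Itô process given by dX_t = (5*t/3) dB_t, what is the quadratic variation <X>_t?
<X>_t = 25*t^3/27

For an Itô process dX_t = a(t) dt + b(t) dB_t, the quadratic variation is <X>_t = int_0^t b(s)^2 ds (the drift term does not contribute). Here b(s) = 5*s/3, so
  b(s)^2 = 25*s^2/9.
Integrating from 0 to t:
  <X>_t = int_0^t (25*s^2/9) ds = 25*t^3/27.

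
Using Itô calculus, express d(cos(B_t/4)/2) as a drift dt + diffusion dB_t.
d(cos(B_t/4)/2) = (-cos(B_t/4)/64) dt + (-sin(B_t/4)/8) dB_t

Itô's formula for f(B_t) gives d f(B_t) = f'(B_t) dB_t + (1/2) f''(B_t) dt. Compute derivatives of f(x) = cos(x/4)/2:
  f'(x)  = -sin(x/4)/8
  f''(x) = -cos(x/4)/32
Substitute x = B_t and multiply the f'' term by 1/2:
  drift     = (1/2) * (-cos(x/4)/32) evaluated at B_t = -cos(B_t/4)/64
  diffusion = (-sin(x/4)/8) evaluated at B_t = -sin(B_t/4)/8
Therefore d(cos(B_t/4)/2) = (-cos(B_t/4)/64) dt + (-sin(B_t/4)/8) dB_t.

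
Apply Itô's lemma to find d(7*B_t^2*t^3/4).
d(7*B_t^2*t^3/4) = (7*t^2*(3*B_t^2 + t)/4) dt + (7*B_t*t^3/2) dB_t

Itô's formula for f(t, x): d f(t, B_t) = (f_t + (1/2) f_xx) dt + f_x dB_t. Compute partials of f(t, x) = 7*t^3*x^2/4:
  f_t(t,x)  = 21*t^2*x^2/4
  f_x(t,x)  = 7*t^3*x/2
  f_xx(t,x) = 7*t^3/2
Assemble drift = f_t + (1/2) f_xx = 7*t^2*(t + 3*x^2)/4 and diffusion = f_x = 7*t^3*x/2. Substituting x = B_t:
  d(7*B_t^2*t^3/4) = (7*t^2*(3*B_t^2 + t)/4) dt + (7*B_t*t^3/2) dB_t.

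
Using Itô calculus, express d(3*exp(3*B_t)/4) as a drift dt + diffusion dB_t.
d(3*exp(3*B_t)/4) = (27*exp(3*B_t)/8) dt + (9*exp(3*B_t)/4) dB_t

Itô's formula for f(B_t) gives d f(B_t) = f'(B_t) dB_t + (1/2) f''(B_t) dt. Compute derivatives of f(x) = 3*exp(3*x)/4:
  f'(x)  = 9*exp(3*x)/4
  f''(x) = 27*exp(3*x)/4
Substitute x = B_t and multiply the f'' term by 1/2:
  drift     = (1/2) * (27*exp(3*x)/4) evaluated at B_t = 27*exp(3*B_t)/8
  diffusion = (9*exp(3*x)/4) evaluated at B_t = 9*exp(3*B_t)/4
Therefore d(3*exp(3*B_t)/4) = (27*exp(3*B_t)/8) dt + (9*exp(3*B_t)/4) dB_t.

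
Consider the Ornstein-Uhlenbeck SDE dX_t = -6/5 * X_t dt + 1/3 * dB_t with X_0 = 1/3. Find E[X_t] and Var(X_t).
E[X_t] = exp(-6*t/5)/3; Var(X_t) = 5/108 - 5*exp(-12*t/5)/108

The OU SDE dX = -theta X dt + sigma dB admits the integrating factor exp(theta t): d(exp(theta t) X_t) = sigma exp(theta t) dB_t. Integrating from 0 to t:
  X_t = x_0 * exp(-theta t) + sigma * int_0^t exp(-theta (t-s)) dB_s.
The Itô integral has mean 0 and (by the Itô isometry) variance sigma^2 * int_0^t exp(-2 theta (t - s)) ds = sigma^2 * (1 - exp(-2 theta t)) / (2 theta).
With theta = 6/5, sigma = 1/3, x_0 = 1/3:
  E[X_t] = 1/3 * exp(-6/5 t) = exp(-6*t/5)/3
  Var(X_t) = (1/3)^2 * (1 - exp(-2*6/5 t)) / (2 * 6/5) = 5/108 - 5*exp(-12*t/5)/108.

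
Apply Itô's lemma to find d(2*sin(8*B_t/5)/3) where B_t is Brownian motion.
d(2*sin(8*B_t/5)/3) = (-64*sin(8*B_t/5)/75) dt + (16*cos(8*B_t/5)/15) dB_t

Itô's formula for f(B_t) gives d f(B_t) = f'(B_t) dB_t + (1/2) f''(B_t) dt. Compute derivatives of f(x) = 2*sin(8*x/5)/3:
  f'(x)  = 16*cos(8*x/5)/15
  f''(x) = -128*sin(8*x/5)/75
Substitute x = B_t and multiply the f'' term by 1/2:
  drift     = (1/2) * (-128*sin(8*x/5)/75) evaluated at B_t = -64*sin(8*B_t/5)/75
  diffusion = (16*cos(8*x/5)/15) evaluated at B_t = 16*cos(8*B_t/5)/15
Therefore d(2*sin(8*B_t/5)/3) = (-64*sin(8*B_t/5)/75) dt + (16*cos(8*B_t/5)/15) dB_t.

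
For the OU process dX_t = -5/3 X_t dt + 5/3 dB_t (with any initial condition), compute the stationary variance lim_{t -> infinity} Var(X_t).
lim Var(X_t) = 5/6

The OU SDE dX = -theta X dt + sigma dB admits the integrating factor exp(theta t): d(exp(theta t) X_t) = sigma exp(theta t) dB_t. Integrating from 0 to t gives X_t = x_0 * exp(-theta t) + sigma * int_0^t exp(-theta (t-s)) dB_s for any initial x_0. The Itô integral has variance (by the Itô isometry) sigma^2 * int_0^t exp(-2 theta (t - s)) ds = sigma^2 * (1 - exp(-2 theta t)) / (2 theta), independent of x_0.
With theta = 5/3, sigma = 5/3:
  Var(X_t) = (5/3)^2 * (1 - exp(-2*5/3 t)) / (2 * 5/3) = 5/6 - 5*exp(-10*t/3)/6.
As t -> infinity, exp(-2*5/3 t) -> 0, so the stationary variance is sigma^2 / (2 theta) = 5/6.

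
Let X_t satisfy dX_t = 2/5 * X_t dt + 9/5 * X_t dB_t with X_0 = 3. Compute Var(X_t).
Var(X_t) = 9*(exp(81*t/25) - 1)*exp(4*t/5)

For GBM dX = mu X dt + sigma X dB with X_0 = x_0, apply Itô to Y = log X: dY = (mu - sigma^2/2) dt + sigma dB, so Y_t = log(x_0) + (mu - sigma^2/2) t + sigma B_t and hence X_t = x_0 * exp((mu - sigma^2/2) t + sigma B_t).
With mu = 2/5, sigma = 9/5, x_0 = 3, this gives:
  X_t = 3 * exp((-61/50) * t + (9/5) * B_t).
Since sigma*B_t ~ Normal(0, sigma^2 t), E[exp(sigma*B_t)] = exp(sigma^2 t / 2); so E[X_t] = x_0 * exp((mu - sigma^2/2) t) * exp(sigma^2 t / 2) = x_0 * exp(mu t) = 3*exp(2*t/5).
Var(X_t) = E[X_t^2] - (E[X_t])^2 = x_0^2 * exp(2 mu t) * (exp(sigma^2 t) - 1) = 9*(exp(81*t/25) - 1)*exp(4*t/5).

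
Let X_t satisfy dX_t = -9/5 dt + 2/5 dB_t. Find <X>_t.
<X>_t = 4*t/25

For an Itô process dX_t = a(t) dt + b(t) dB_t, the quadratic variation is <X>_t = int_0^t b(s)^2 ds (the drift term does not contribute). Here b(s) = 2/5, so
  b(s)^2 = 4/25.
Integrating from 0 to t:
  <X>_t = int_0^t (4/25) ds = 4*t/25.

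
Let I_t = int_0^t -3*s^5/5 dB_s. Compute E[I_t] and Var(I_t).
E[I_t] = 0; Var(I_t) = 9*t^11/275

The Itô integral of a deterministic integrand f(s) has mean 0 because each increment f(s) * (B_{s+ds} - B_s) has mean 0. By the Itô isometry:
  Var( int_0^t f(s) dB_s ) = E[ (int_0^t f(s) dB_s)^2 ] = int_0^t f(s)^2 ds.
Here f(s) = -3*s^5/5, so f(s)^2 = 9*s^10/25. Integrate:
  int_0^t (9*s^10/25) ds = 9*t^11/275.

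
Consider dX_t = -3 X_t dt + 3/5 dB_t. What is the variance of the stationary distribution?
lim Var(X_t) = 3/50

The OU SDE dX = -theta X dt + sigma dB admits the integrating factor exp(theta t): d(exp(theta t) X_t) = sigma exp(theta t) dB_t. Integrating from 0 to t gives X_t = x_0 * exp(-theta t) + sigma * int_0^t exp(-theta (t-s)) dB_s for any initial x_0. The Itô integral has variance (by the Itô isometry) sigma^2 * int_0^t exp(-2 theta (t - s)) ds = sigma^2 * (1 - exp(-2 theta t)) / (2 theta), independent of x_0.
With theta = 3, sigma = 3/5:
  Var(X_t) = (3/5)^2 * (1 - exp(-2*3 t)) / (2 * 3) = 3/50 - 3*exp(-6*t)/50.
As t -> infinity, exp(-2*3 t) -> 0, so the stationary variance is sigma^2 / (2 theta) = 3/50.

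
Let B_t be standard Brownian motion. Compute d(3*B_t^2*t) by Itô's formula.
d(3*B_t^2*t) = (3*B_t^2 + 3*t) dt + (6*B_t*t) dB_t

Itô's formula for f(t, x): d f(t, B_t) = (f_t + (1/2) f_xx) dt + f_x dB_t. Compute partials of f(t, x) = 3*t*x^2:
  f_t(t,x)  = 3*x^2
  f_x(t,x)  = 6*t*x
  f_xx(t,x) = 6*t
Assemble drift = f_t + (1/2) f_xx = 3*t + 3*x^2 and diffusion = f_x = 6*t*x. Substituting x = B_t:
  d(3*B_t^2*t) = (3*B_t^2 + 3*t) dt + (6*B_t*t) dB_t.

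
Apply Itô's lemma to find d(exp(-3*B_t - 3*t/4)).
d(exp(-3*B_t - 3*t/4)) = (15*exp(-3*B_t - 3*t/4)/4) dt + (-3*exp(-3*B_t - 3*t/4)) dB_t

Itô's formula for f(t, x): d f(t, B_t) = (f_t + (1/2) f_xx) dt + f_x dB_t. Compute partials of f(t, x) = exp(-3*t/4 - 3*x):
  f_t(t,x)  = -3*exp(-3*t/4 - 3*x)/4
  f_x(t,x)  = -3*exp(-3*t/4 - 3*x)
  f_xx(t,x) = 9*exp(-3*t/4 - 3*x)
Assemble drift = f_t + (1/2) f_xx = 15*exp(-3*t/4 - 3*x)/4 and diffusion = f_x = -3*exp(-3*t/4 - 3*x). Substituting x = B_t:
  d(exp(-3*B_t - 3*t/4)) = (15*exp(-3*B_t - 3*t/4)/4) dt + (-3*exp(-3*B_t - 3*t/4)) dB_t.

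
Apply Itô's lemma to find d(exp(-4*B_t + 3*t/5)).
d(exp(-4*B_t + 3*t/5)) = (43*exp(-4*B_t + 3*t/5)/5) dt + (-4*exp(-4*B_t + 3*t/5)) dB_t

Itô's formula for f(t, x): d f(t, B_t) = (f_t + (1/2) f_xx) dt + f_x dB_t. Compute partials of f(t, x) = exp(3*t/5 - 4*x):
  f_t(t,x)  = 3*exp(3*t/5 - 4*x)/5
  f_x(t,x)  = -4*exp(3*t/5 - 4*x)
  f_xx(t,x) = 16*exp(3*t/5 - 4*x)
Assemble drift = f_t + (1/2) f_xx = 43*exp(3*t/5 - 4*x)/5 and diffusion = f_x = -4*exp(3*t/5 - 4*x). Substituting x = B_t:
  d(exp(-4*B_t + 3*t/5)) = (43*exp(-4*B_t + 3*t/5)/5) dt + (-4*exp(-4*B_t + 3*t/5)) dB_t.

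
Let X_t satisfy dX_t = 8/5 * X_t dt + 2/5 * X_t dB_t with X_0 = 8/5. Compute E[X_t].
E[X_t] = 8*exp(8*t/5)/5

For GBM dX = mu X dt + sigma X dB with X_0 = x_0, apply Itô to Y = log X: dY = (mu - sigma^2/2) dt + sigma dB, so Y_t = log(x_0) + (mu - sigma^2/2) t + sigma B_t and hence X_t = x_0 * exp((mu - sigma^2/2) t + sigma B_t).
With mu = 8/5, sigma = 2/5, x_0 = 8/5, this gives:
  X_t = 8/5 * exp((38/25) * t + (2/5) * B_t).
Since sigma*B_t ~ Normal(0, sigma^2 t), E[exp(sigma*B_t)] = exp(sigma^2 t / 2); so E[X_t] = x_0 * exp((mu - sigma^2/2) t) * exp(sigma^2 t / 2) = x_0 * exp(mu t) = 8*exp(8*t/5)/5.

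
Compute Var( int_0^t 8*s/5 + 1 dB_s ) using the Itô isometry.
Var = t*(64*t^2 + 120*t + 75)/75

The Itô integral of a deterministic integrand f(s) has mean 0 because each increment f(s) * (B_{s+ds} - B_s) has mean 0. By the Itô isometry:
  Var( int_0^t f(s) dB_s ) = E[ (int_0^t f(s) dB_s)^2 ] = int_0^t f(s)^2 ds.
Here f(s) = 8*s/5 + 1, so f(s)^2 = (8*s + 5)^2/25. Integrate:
  int_0^t ((8*s + 5)^2/25) ds = t*(64*t^2 + 120*t + 75)/75.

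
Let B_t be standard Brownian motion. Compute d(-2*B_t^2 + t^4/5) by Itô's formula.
d(-2*B_t^2 + t^4/5) = (4*t^3/5 - 2) dt + (-4*B_t) dB_t

Itô's formula for f(t, x): d f(t, B_t) = (f_t + (1/2) f_xx) dt + f_x dB_t. Compute partials of f(t, x) = t^4/5 - 2*x^2:
  f_t(t,x)  = 4*t^3/5
  f_x(t,x)  = -4*x
  f_xx(t,x) = -4
Assemble drift = f_t + (1/2) f_xx = 4*t^3/5 - 2 and diffusion = f_x = -4*x. Substituting x = B_t:
  d(-2*B_t^2 + t^4/5) = (4*t^3/5 - 2) dt + (-4*B_t) dB_t.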